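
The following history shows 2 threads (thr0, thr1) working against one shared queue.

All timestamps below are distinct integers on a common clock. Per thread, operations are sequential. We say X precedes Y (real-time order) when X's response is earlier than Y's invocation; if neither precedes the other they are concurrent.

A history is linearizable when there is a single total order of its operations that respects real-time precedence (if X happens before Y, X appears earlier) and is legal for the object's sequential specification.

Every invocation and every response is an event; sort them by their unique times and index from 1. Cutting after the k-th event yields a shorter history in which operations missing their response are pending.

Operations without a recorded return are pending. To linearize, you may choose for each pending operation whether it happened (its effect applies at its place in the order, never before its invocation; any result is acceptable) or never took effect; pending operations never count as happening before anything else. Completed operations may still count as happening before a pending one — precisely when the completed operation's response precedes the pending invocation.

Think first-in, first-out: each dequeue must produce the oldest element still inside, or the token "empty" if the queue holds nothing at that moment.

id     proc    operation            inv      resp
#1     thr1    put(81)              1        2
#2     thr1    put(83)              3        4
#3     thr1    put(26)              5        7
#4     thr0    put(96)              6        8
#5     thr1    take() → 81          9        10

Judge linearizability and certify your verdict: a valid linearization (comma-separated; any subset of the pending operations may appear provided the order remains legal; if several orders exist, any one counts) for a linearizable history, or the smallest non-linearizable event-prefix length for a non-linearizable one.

linearizable — witness: #1, #2, #3, #4, #5

1. #1 put(81), leaving queue <81>
2. #2 put(83), leaving queue <81,83>
3. #3 put(26), leaving queue <81,83,26>
4. #4 put(96), leaving queue <81,83,26,96>
5. #5 take() → 81, leaving queue <83,26,96>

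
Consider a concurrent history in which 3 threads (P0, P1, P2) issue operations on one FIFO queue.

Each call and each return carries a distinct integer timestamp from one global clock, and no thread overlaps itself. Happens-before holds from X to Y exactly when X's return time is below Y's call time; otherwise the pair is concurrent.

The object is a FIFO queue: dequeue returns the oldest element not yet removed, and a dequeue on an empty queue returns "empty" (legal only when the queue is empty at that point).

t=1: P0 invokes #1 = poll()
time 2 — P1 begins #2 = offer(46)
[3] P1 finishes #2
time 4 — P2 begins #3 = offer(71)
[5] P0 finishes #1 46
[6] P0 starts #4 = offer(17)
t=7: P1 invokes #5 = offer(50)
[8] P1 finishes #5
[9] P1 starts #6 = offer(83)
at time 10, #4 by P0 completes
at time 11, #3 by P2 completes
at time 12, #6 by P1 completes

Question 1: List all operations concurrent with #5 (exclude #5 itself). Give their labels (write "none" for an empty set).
Answer: #3, #4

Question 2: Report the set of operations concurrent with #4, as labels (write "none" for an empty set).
Answer: #3, #5, #6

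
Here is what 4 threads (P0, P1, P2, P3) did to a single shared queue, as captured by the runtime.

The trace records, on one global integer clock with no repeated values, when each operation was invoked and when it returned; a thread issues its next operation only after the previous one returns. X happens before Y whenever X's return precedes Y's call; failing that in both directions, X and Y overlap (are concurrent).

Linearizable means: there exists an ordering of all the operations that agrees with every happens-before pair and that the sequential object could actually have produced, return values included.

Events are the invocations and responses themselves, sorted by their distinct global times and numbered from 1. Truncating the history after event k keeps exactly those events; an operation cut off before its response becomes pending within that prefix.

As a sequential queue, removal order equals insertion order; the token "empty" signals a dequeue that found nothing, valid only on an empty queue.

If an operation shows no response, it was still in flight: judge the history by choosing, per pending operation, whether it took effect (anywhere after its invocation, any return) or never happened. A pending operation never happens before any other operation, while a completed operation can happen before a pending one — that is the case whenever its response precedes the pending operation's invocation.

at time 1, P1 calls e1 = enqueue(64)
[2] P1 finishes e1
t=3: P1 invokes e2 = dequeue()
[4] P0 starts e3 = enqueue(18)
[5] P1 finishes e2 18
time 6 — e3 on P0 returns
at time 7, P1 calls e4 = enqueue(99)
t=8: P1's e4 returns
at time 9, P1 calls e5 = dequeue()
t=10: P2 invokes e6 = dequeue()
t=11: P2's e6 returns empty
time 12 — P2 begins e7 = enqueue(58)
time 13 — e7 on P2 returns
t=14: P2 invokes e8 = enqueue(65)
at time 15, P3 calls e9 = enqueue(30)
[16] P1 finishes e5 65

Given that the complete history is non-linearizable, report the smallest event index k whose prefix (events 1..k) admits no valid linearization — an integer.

events 1..4 are linearizable; a witness order is e1:
after step 1 (e1 enqueue(64)): queue <64>
include event 5 — e2 responding at 5 — and every candidate order breaks
every completion of the 1 pending operation (e3) was checked; none linearizes
sample order e1, e2 (pending dropped) stalls at step 2 — e2 dequeue() → 18 has no legal effect

5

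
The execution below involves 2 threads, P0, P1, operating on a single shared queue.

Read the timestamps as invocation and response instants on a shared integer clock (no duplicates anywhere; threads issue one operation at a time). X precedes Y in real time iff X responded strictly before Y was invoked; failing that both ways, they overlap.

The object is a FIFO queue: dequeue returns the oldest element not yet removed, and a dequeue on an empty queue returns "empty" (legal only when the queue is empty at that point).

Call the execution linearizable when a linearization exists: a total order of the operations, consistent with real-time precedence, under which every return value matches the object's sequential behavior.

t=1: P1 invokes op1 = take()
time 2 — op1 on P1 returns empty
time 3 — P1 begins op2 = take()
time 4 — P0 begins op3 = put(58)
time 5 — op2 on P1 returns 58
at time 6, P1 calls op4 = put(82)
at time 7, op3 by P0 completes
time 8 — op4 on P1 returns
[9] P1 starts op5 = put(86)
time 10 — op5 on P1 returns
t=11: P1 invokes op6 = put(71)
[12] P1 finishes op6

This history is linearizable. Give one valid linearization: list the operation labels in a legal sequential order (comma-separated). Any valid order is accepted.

op1, op3, op2, op4, op5, op6

step 1: op1 take() → empty — queue <>
step 2: op3 put(58) — queue <58>
step 3: op2 take() → 58 — queue <>
step 4: op4 put(82) — queue <82>
step 5: op5 put(86) — queue <82,86>
step 6: op6 put(71) — queue <82,86,71>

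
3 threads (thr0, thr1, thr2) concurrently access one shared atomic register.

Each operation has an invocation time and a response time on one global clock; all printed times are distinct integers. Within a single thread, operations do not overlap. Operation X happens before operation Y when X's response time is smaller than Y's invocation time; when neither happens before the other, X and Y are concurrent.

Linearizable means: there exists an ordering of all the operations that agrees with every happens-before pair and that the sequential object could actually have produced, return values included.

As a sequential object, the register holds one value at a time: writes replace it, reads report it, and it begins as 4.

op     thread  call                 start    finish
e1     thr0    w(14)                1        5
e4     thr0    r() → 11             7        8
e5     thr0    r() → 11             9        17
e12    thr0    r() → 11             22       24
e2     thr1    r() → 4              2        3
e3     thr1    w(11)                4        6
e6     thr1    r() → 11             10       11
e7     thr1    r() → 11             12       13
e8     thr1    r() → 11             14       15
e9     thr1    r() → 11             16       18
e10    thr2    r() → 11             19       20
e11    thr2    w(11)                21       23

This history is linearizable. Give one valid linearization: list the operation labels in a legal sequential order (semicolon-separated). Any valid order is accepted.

step 1: e2 r() → 4 — value 4
step 2: e1 w(14) — value 14
step 3: e3 w(11) — value 11
step 4: e4 r() → 11 — value 11
step 5: e5 r() → 11 — value 11
step 6: e6 r() → 11 — value 11
step 7: e7 r() → 11 — value 11
step 8: e8 r() → 11 — value 11
step 9: e9 r() → 11 — value 11
step 10: e10 r() → 11 — value 11
step 11: e11 w(11) — value 11
step 12: e12 r() → 11 — value 11

e2; e1; e3; e4; e5; e6; e7; e8; e9; e10; e11; e12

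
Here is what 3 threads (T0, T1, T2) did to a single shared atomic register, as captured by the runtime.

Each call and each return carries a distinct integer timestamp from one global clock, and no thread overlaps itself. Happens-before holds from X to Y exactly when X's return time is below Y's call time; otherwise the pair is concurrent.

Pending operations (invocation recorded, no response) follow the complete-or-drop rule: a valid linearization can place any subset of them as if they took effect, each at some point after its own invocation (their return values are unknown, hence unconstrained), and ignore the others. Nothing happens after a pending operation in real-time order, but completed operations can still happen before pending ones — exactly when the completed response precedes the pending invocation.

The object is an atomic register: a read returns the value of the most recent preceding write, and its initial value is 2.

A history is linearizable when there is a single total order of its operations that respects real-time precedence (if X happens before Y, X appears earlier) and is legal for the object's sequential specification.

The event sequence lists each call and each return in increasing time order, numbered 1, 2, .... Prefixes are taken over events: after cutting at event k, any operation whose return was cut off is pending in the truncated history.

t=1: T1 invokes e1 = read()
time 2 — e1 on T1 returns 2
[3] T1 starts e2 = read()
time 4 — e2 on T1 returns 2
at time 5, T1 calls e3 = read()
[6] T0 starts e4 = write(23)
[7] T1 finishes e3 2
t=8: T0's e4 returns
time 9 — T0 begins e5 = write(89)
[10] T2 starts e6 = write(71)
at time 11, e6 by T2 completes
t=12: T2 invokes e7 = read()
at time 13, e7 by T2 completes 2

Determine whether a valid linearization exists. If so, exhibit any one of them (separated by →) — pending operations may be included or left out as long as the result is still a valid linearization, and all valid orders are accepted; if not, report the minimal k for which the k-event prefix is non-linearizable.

events 1..12 are fine; event 13 — the response of e7 at time 13 — makes the prefix non-linearizable
every one of the 2 real-time-consistent orders over 6 completed atomic register ops fails the sequential spec
no escape via the 1 pending operation (e5): every completion choice fails
e.g. e1, e2, e3, e4, e6, e7 (pending dropped): illegal at step 6, since e7 read() → 2 cannot apply there
e.g. e1, e2, e4, e3, e6, e7 (pending dropped): illegal at step 4, since e3 read() → 2 cannot apply there

not linearizable — minimal violating prefix: 13 events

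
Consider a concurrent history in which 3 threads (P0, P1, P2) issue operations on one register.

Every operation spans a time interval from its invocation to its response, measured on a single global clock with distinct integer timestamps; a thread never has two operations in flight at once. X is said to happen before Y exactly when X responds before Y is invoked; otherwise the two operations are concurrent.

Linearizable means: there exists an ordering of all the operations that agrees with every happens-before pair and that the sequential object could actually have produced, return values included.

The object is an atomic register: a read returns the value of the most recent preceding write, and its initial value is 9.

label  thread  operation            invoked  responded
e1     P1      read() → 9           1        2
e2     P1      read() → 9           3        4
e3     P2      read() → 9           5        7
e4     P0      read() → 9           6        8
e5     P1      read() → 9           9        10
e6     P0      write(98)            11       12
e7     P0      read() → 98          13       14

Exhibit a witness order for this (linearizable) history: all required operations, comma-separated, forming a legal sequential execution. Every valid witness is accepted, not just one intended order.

1. e1 read() → 9, leaving value 9
2. e2 read() → 9, leaving value 9
3. e3 read() → 9, leaving value 9
4. e4 read() → 9, leaving value 9
5. e5 read() → 9, leaving value 9
6. e6 write(98), leaving value 98
7. e7 read() → 98, leaving value 98

e1, e2, e3, e4, e5, e6, e7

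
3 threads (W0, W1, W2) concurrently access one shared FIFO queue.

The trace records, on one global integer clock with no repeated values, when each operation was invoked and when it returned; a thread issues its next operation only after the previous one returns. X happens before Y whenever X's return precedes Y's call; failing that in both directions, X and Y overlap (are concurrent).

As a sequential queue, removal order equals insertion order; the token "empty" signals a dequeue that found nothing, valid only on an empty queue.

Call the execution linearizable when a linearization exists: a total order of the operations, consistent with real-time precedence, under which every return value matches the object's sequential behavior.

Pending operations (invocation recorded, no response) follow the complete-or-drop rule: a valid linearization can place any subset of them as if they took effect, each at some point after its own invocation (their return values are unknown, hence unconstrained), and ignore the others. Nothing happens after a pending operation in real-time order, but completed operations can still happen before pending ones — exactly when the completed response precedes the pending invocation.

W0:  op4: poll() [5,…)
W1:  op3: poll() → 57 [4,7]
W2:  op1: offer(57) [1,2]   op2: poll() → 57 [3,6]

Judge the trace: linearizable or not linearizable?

prefix check: 1..6 passes, 1..7 fails once op3's time-7 response joins
2 orders of the 3 completed FIFO queue ops respect real time; none is legal
completion choices over the 1 pending operation (op4) were checked; none helps
take op1, op2, op3 (pending dropped): step 3 already fails, because op3 poll() → 57 cannot occur there
take op1, op3, op2 (pending dropped): step 3 already fails, because op2 poll() → 57 cannot occur there

not linearizable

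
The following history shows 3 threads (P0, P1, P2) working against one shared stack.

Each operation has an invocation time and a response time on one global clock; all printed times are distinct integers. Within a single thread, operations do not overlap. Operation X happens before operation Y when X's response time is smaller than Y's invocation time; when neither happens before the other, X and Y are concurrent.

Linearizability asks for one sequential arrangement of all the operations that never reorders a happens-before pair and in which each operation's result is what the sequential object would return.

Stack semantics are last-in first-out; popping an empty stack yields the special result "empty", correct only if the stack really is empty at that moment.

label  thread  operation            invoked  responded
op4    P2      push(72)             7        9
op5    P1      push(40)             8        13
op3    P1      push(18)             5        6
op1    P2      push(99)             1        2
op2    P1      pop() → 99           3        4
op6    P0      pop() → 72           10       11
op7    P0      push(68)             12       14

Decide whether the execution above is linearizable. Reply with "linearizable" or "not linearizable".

a witness: op1, op2, op3, op4, op6, op5, op7
1. op1 push(99), leaving stack <99>
2. op2 pop() → 99, leaving stack <>
3. op3 push(18), leaving stack <18>
4. op4 push(72), leaving stack <18,72>
5. op6 pop() → 72, leaving stack <18>
6. op5 push(40), leaving stack <18,40>
7. op7 push(68), leaving stack <18,40,68>

linearizable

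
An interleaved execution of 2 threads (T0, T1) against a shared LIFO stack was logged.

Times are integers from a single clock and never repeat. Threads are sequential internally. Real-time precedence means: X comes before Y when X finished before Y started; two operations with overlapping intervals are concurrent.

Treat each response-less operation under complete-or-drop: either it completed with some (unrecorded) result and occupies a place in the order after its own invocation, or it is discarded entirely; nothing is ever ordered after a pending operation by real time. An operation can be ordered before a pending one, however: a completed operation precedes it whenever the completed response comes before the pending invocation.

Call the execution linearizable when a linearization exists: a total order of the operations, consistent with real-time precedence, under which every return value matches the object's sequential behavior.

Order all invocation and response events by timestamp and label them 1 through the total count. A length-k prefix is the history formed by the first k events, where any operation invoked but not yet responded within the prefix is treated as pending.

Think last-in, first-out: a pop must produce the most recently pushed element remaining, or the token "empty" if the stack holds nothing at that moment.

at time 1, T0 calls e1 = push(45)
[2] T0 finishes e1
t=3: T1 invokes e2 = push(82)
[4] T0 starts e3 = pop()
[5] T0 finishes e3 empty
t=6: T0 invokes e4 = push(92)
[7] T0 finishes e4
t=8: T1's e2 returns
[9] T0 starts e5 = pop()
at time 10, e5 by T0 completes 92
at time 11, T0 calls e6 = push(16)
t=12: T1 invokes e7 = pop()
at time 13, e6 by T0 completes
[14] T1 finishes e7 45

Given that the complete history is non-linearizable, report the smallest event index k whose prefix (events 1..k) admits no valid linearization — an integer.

5

a valid linearization of events 1..4 exists, for instance e1:
1. e1 push(45), leaving stack <45>
with event 5 included (e3 responding at time 5), all real-time-consistent orders fail
no escape via the 1 pending operation (e2): every completion choice fails
take e1, e3 (pending dropped): step 2 already fails, because e3 pop() → empty cannot occur there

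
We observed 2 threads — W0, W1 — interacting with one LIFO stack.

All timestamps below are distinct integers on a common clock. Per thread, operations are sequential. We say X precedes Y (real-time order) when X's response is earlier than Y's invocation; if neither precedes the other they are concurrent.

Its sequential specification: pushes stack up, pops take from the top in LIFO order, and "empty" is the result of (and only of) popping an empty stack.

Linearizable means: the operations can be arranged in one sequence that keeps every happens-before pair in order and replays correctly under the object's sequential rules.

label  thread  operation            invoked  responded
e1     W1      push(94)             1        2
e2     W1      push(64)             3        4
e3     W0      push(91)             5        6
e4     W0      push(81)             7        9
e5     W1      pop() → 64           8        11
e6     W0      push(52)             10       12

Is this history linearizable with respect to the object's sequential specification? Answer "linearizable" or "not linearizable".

through event 10 a valid linearization exists; event 11 (e5 responding at time 11) ends that
5 completed operations, 2 real-time-consistent orders — every LIFO stack replay fails
no escape via the 1 pending operation (e6): every completion choice fails
one such order, e1, e2, e3, e4, e5 (pending dropped), breaks at step 5 where e5 pop() → 64 is illegal
one such order, e1, e2, e3, e5, e4 (pending dropped), breaks at step 4 where e5 pop() → 64 is illegal

not linearizable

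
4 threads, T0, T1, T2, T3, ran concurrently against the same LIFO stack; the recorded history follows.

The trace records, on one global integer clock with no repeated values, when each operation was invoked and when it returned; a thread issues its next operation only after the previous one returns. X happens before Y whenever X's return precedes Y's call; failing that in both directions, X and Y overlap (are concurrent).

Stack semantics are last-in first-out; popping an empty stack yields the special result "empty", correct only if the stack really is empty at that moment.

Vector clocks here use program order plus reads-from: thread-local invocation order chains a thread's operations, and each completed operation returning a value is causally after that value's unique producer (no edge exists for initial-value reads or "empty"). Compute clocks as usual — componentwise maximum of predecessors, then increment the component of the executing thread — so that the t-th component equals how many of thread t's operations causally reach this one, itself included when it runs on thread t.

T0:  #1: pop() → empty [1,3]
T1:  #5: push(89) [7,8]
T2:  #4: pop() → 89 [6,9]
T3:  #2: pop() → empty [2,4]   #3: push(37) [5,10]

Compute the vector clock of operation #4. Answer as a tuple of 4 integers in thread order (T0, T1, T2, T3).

(0, 1, 1, 0)

VC(#2, invoked at 2): no causal predecessors; +1 on T3 → (0, 0, 0, 1)
VC(#5, invoked at 7): no causal predecessors; +1 on T1 → (0, 1, 0, 0)
VC(#1, invoked at 1): no causal predecessors; +1 on T0 → (1, 0, 0, 0)
from VC(#2)=(0, 0, 0, 1), #3 (invoked 5) maxes components and bumps T3 → (0, 0, 0, 2)
from VC(#5)=(0, 1, 0, 0), #4 (invoked 6) maxes components and bumps T2 → (0, 1, 1, 0)
target: VC(#4) = (0, 1, 1, 0)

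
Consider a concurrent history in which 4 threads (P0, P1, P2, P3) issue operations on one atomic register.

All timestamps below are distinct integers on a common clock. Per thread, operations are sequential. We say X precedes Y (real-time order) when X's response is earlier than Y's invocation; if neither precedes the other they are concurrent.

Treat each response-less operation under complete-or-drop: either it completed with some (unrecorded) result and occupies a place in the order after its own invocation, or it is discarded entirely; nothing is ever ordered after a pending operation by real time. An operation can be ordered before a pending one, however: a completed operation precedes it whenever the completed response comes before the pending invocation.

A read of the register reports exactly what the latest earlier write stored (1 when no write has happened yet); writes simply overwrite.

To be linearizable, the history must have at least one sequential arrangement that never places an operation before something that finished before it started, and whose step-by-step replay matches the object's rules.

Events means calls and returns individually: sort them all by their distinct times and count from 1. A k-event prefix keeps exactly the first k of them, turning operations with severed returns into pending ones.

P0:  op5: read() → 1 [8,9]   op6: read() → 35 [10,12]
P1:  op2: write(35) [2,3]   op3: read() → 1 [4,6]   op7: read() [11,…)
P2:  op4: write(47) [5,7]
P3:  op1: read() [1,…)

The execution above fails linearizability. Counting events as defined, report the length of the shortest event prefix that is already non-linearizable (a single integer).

6

events 1..5 are still linearizable — one witness is op1, op2:
1. op1 read() (pending, included), leaving value 1
2. op2 write(35), leaving value 35
adding event 6 (op3 responds at 6) leaves no legal real-time order
every completion of the 2 pending operations (op1, op4) was checked; none linearizes
one such order, op2, op3 (pending dropped), breaks at step 2 where op3 read() → 1 is illegal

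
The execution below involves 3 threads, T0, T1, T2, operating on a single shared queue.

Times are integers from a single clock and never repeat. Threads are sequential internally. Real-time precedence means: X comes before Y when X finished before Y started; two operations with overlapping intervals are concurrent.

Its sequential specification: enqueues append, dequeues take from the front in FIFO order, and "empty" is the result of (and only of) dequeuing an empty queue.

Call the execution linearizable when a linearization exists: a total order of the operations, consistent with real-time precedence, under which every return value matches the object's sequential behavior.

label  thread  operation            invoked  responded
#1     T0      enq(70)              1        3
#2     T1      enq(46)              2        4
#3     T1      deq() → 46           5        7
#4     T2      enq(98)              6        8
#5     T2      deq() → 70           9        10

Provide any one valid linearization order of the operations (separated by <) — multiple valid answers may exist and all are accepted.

#2 < #1 < #3 < #4 < #5

after step 1 (#2 enq(46)): queue <46>
after step 2 (#1 enq(70)): queue <46,70>
after step 3 (#3 deq() → 46): queue <70>
after step 4 (#4 enq(98)): queue <70,98>
after step 5 (#5 deq() → 70): queue <98>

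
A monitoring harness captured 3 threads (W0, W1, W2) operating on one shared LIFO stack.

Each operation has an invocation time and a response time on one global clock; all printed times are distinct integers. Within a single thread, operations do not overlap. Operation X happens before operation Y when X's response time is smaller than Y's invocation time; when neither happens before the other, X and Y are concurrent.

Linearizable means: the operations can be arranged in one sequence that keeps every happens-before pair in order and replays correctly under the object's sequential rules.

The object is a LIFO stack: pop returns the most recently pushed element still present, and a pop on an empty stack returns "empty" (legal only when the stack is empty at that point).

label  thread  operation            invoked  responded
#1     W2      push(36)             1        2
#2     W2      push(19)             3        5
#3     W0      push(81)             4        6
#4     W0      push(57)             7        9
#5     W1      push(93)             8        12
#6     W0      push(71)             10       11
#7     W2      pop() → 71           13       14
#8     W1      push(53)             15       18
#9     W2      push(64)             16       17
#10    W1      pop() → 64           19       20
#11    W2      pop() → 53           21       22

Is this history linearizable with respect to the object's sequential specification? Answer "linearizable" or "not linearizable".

linearizable

witness order: #1, #2, #3, #4, #5, #6, #7, #8, #9, #10, #11
after step 1 (#1 push(36)): stack <36>
after step 2 (#2 push(19)): stack <36,19>
after step 3 (#3 push(81)): stack <36,19,81>
after step 4 (#4 push(57)): stack <36,19,81,57>
after step 5 (#5 push(93)): stack <36,19,81,57,93>
after step 6 (#6 push(71)): stack <36,19,81,57,93,71>
after step 7 (#7 pop() → 71): stack <36,19,81,57,93>
after step 8 (#8 push(53)): stack <36,19,81,57,93,53>
after step 9 (#9 push(64)): stack <36,19,81,57,93,53,64>
after step 10 (#10 pop() → 64): stack <36,19,81,57,93,53>
after step 11 (#11 pop() → 53): stack <36,19,81,57,93>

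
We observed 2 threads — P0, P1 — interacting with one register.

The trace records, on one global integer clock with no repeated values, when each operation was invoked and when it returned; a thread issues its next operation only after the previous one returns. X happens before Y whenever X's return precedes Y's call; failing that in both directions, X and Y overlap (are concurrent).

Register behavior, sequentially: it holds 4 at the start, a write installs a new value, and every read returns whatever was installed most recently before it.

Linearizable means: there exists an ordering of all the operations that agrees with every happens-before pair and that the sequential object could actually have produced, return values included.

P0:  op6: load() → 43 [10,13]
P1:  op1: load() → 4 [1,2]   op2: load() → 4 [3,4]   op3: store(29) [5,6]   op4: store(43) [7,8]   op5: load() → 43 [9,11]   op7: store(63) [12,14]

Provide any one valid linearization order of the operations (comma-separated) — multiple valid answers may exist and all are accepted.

op1, op2, op3, op4, op5, op6, op7

step 1: op1 load() → 4 — value 4
step 2: op2 load() → 4 — value 4
step 3: op3 store(29) — value 29
step 4: op4 store(43) — value 43
step 5: op5 load() → 43 — value 43
step 6: op6 load() → 43 — value 43
step 7: op7 store(63) — value 63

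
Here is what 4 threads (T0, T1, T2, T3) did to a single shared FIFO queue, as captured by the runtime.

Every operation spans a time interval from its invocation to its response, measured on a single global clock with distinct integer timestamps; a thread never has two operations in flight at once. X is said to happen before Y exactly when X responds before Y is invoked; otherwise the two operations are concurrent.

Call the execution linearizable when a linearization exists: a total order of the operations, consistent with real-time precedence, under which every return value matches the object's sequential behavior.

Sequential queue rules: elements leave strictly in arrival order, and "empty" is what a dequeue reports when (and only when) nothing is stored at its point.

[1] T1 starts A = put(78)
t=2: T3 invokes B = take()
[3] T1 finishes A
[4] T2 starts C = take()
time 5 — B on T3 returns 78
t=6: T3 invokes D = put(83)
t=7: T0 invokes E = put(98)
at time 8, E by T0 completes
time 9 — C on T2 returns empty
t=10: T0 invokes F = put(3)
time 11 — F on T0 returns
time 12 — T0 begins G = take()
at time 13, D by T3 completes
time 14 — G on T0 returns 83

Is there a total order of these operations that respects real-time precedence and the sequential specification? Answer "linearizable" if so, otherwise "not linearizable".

linearizable

a witness: A, B, C, D, E, F, G
1. A put(78), leaving queue <78>
2. B take() → 78, leaving queue <>
3. C take() → empty, leaving queue <>
4. D put(83), leaving queue <83>
5. E put(98), leaving queue <83,98>
6. F put(3), leaving queue <83,98,3>
7. G take() → 83, leaving queue <98,3>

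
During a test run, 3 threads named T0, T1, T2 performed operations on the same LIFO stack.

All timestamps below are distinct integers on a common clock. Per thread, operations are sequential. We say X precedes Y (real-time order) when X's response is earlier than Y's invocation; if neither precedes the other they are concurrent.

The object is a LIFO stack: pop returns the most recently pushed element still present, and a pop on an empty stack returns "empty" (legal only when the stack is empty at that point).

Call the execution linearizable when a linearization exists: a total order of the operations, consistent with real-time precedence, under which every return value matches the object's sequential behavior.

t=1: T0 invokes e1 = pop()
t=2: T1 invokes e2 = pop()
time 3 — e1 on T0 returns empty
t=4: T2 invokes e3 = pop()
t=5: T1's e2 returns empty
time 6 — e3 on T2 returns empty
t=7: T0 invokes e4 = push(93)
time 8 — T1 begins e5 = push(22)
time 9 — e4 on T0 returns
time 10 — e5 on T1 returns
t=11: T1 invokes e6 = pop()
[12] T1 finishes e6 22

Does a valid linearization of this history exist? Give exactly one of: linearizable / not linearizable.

linearizable

witness order: e1, e2, e3, e4, e5, e6
step 1: e1 pop() → empty — stack <>
step 2: e2 pop() → empty — stack <>
step 3: e3 pop() → empty — stack <>
step 4: e4 push(93) — stack <93>
step 5: e5 push(22) — stack <93,22>
step 6: e6 pop() → 22 — stack <93>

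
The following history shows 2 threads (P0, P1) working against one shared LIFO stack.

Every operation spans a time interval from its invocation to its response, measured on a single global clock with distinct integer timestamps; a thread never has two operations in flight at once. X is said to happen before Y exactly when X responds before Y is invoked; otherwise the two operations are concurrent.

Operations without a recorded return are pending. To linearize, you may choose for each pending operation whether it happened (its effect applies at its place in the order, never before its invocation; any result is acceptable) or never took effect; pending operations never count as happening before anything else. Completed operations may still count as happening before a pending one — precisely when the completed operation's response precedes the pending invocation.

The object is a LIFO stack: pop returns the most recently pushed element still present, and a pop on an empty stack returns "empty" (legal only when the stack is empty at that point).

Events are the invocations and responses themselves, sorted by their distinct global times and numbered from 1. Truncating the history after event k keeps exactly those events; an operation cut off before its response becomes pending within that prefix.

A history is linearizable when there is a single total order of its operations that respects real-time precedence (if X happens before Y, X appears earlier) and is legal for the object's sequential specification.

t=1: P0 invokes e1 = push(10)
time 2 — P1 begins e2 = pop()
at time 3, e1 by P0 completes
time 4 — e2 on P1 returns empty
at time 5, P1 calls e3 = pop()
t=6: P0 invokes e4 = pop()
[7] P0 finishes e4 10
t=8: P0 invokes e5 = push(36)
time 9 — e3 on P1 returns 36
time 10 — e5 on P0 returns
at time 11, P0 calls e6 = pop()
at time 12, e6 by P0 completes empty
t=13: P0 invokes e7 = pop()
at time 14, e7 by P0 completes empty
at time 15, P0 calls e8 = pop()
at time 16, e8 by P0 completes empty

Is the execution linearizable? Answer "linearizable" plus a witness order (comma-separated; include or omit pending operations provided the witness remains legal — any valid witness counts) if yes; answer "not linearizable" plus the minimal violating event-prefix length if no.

linearizable — witness: e2, e1, e4, e5, e3, e6, e7, e8

step 1: e2 pop() → empty — stack <>
step 2: e1 push(10) — stack <10>
step 3: e4 pop() → 10 — stack <>
step 4: e5 push(36) — stack <36>
step 5: e3 pop() → 36 — stack <>
step 6: e6 pop() → empty — stack <>
step 7: e7 pop() → empty — stack <>
step 8: e8 pop() → empty — stack <>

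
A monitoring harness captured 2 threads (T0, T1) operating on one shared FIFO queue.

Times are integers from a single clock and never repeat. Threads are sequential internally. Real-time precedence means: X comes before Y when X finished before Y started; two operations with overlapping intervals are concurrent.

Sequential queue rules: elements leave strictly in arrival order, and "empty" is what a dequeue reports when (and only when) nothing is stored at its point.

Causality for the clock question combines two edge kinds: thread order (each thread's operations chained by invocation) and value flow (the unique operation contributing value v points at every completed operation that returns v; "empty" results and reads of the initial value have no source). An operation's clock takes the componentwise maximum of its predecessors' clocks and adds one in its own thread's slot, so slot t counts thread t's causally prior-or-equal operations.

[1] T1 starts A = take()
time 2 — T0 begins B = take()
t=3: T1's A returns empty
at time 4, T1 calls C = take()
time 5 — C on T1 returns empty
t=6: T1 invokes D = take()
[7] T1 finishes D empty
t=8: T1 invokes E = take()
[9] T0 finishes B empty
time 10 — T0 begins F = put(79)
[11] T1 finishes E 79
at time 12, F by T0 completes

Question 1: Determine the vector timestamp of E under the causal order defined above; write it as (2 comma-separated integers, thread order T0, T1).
Answer: (2, 4)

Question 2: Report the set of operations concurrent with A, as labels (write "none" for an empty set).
Answer: B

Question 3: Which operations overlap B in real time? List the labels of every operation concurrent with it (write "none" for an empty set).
Answer: A, C, D, E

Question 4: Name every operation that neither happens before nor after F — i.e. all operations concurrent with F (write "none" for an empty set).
Answer: E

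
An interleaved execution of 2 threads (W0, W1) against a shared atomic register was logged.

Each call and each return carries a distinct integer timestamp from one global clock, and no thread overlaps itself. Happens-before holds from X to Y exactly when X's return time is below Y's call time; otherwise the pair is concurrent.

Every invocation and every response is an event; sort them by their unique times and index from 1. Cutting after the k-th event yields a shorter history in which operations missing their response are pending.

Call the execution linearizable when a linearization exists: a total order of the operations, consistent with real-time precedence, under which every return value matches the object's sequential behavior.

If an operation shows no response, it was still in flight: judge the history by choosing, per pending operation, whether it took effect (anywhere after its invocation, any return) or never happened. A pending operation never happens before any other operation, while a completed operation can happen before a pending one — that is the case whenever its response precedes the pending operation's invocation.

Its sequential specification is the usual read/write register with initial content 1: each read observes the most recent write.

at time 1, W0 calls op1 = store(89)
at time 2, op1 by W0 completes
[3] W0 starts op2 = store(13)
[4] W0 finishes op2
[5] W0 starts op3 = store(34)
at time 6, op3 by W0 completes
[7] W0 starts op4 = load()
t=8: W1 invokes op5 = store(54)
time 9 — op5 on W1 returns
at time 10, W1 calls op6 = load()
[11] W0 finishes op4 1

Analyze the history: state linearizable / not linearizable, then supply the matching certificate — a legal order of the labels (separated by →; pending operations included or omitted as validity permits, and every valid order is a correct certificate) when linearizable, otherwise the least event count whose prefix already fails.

cut after 10 events: linearizable; cut after 11 events (op4 responds, time 11): not linearizable
checked exhaustively: 2 real-time-consistent orders of 5 completed operations, zero legal atomic register replays
including or dropping the 1 pending operation (op6) in any combination fails
e.g. op1, op2, op3, op4, op5 (pending dropped): illegal at step 4, since op4 load() → 1 cannot apply there
e.g. op1, op2, op3, op5, op4 (pending dropped): illegal at step 5, since op4 load() → 1 cannot apply there

not linearizable — minimal violating prefix: 11 events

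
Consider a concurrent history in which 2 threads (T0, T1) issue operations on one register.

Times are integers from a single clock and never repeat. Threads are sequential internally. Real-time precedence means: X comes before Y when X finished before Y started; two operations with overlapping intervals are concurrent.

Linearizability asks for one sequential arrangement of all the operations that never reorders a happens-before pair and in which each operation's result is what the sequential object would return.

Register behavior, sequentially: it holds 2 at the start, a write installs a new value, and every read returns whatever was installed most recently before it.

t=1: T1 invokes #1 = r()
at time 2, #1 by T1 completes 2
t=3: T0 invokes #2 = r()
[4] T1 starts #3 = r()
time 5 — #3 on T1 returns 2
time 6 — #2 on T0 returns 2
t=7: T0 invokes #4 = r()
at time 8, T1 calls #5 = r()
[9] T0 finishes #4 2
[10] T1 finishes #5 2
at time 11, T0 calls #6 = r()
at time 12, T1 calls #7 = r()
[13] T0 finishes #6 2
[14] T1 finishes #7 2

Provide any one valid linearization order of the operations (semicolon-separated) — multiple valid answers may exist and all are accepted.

#1; #2; #3; #4; #5; #6; #7

after step 1 (#1 r() → 2): value 2
after step 2 (#2 r() → 2): value 2
after step 3 (#3 r() → 2): value 2
after step 4 (#4 r() → 2): value 2
after step 5 (#5 r() → 2): value 2
after step 6 (#6 r() → 2): value 2
after step 7 (#7 r() → 2): value 2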